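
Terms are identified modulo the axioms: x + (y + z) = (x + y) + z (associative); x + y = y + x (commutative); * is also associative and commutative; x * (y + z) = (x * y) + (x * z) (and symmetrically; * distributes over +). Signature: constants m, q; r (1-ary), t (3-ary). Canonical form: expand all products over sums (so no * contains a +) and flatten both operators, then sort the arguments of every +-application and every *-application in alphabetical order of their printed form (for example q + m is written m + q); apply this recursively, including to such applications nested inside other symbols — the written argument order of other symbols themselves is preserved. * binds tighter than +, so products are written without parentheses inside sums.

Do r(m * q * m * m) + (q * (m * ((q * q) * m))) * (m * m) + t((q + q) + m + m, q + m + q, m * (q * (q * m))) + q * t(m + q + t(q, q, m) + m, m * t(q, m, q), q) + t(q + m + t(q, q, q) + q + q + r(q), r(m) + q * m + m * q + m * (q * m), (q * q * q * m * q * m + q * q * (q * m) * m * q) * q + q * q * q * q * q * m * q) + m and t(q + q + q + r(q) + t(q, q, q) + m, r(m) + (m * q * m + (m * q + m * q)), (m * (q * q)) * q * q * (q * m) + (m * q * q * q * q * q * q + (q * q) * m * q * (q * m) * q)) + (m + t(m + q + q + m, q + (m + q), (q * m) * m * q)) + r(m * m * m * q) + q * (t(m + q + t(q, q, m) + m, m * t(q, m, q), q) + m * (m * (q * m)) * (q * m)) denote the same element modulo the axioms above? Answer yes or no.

Left:  r(m * q * m * m) + (q * (m * ((q * q) * m))) * (m * m) + t((q + q) + m + m, q + m + q, m * (q * (q * m))) + q * t(m + q + t(q, q, m) + m, m * t(q, m, q), q) + t(q + m + t(q, q, q) + q + q + r(q), r(m) + q * m + m * q + m * (q * m), (q * q * q * m * q * m + q * q * (q * m) * m * q) * q + q * q * q * q * q * m * q) + m
  Expand:  r(m * m * m * q) + m * m * m * m * q * q * q + t(m + m + q + q, m + q + q, m * m * q * q) + q * t(m + m + q + t(q, q, m), m * t(q, m, q), q) + t(m + q + q + q + r(q) + t(q, q, q), m * m * q + m * q + m * q + r(m), m * m * q * q * q * q * q + m * m * q * q * q * q * q + m * q * q * q * q * q * q) + m
  Sort:  m + m * m * m * m * q * q * q + q * t(m + m + q + t(q, q, m), m * t(q, m, q), q) + r(m * m * m * q) + t(m + m + q + q, m + q + q, m * m * q * q) + t(m + q + q + q + r(q) + t(q, q, q), m * m * q + m * q + m * q + r(m), m * m * q * q * q * q * q + m * m * q * q * q * q * q + m * q * q * q * q * q * q)
Right:  t(q + q + q + r(q) + t(q, q, q) + m, r(m) + (m * q * m + (m * q + m * q)), (m * (q * q)) * q * q * (q * m) + (m * q * q * q * q * q * q + (q * q) * m * q * (q * m) * q)) + (m + t(m + q + q + m, q + (m + q), (q * m) * m * q)) + r(m * m * m * q) + q * (t(m + q + t(q, q, m) + m, m * t(q, m, q), q) + m * (m * (q * m)) * (q * m))
  Expand products over sums:  t(m + q + q + q + r(q) + t(q, q, q), m * m * q + m * q + m * q + r(m), m * m * q * q * q * q * q + m * m * q * q * q * q * q + m * q * q * q * q * q * q) + m + t(m + m + q + q, m + q + q, m * m * q * q) + r(m * m * m * q) + q * t(m + m + q + t(q, q, m), m * t(q, m, q), q) + m * m * m * m * q * q * q
  Sort arguments:  m + m * m * m * m * q * q * q + q * t(m + m + q + t(q, q, m), m * t(q, m, q), q) + r(m * m * m * q) + t(m + m + q + q, m + q + q, m * m * q * q) + t(m + q + q + q + r(q) + t(q, q, q), m * m * q + m * q + m * q + r(m), m * m * q * q * q * q * q + m * m * q * q * q * q * q + m * q * q * q * q * q * q)

Answer: yes — both canonical forms are m + m * m * m * m * q * q * q + q * t(m + m + q + t(q, q, m), m * t(q, m, q), q) + r(m * m * m * q) + t(m + m + q + q, m + q + q, m * m * q * q) + t(m + q + q + q + r(q) + t(q, q, q), m * m * q + m * q + m * q + r(m), m * m * q * q * q * q * q + m * m * q * q * q * q * q + m * q * q * q * q * q * q)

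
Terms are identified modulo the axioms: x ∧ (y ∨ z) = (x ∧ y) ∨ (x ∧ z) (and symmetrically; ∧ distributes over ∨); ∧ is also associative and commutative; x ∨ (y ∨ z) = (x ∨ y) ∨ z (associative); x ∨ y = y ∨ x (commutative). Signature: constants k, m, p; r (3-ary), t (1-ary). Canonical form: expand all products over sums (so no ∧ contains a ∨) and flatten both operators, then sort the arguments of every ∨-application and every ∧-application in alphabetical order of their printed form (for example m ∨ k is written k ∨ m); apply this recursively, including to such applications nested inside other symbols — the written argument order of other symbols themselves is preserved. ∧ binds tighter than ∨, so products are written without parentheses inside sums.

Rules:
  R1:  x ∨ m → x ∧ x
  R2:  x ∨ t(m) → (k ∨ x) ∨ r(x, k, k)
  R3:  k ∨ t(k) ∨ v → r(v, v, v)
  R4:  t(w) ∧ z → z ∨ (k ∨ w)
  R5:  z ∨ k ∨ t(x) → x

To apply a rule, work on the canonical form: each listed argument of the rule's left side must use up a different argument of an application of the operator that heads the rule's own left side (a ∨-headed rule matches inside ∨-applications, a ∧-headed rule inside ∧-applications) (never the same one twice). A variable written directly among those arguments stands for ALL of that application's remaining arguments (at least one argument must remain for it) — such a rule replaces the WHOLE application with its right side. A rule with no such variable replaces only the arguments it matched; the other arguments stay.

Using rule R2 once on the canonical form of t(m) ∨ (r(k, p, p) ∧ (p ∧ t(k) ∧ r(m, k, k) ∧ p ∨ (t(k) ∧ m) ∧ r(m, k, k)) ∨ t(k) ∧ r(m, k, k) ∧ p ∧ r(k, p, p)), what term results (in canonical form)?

Answer: k ∨ m ∧ r(k, p, p) ∧ r(m, k, k) ∧ t(k) ∨ p ∧ p ∧ r(k, p, p) ∧ r(m, k, k) ∧ t(k) ∨ p ∧ r(k, p, p) ∧ r(m, k, k) ∧ t(k) ∨ r(m ∧ r(k, p, p) ∧ r(m, k, k) ∧ t(k) ∨ p ∧ p ∧ r(k, p, p) ∧ r(m, k, k) ∧ t(k) ∨ p ∧ r(k, p, p) ∧ r(m, k, k) ∧ t(k), k, k)

Derivation:
Canonical form:  m ∧ r(k, p, p) ∧ r(m, k, k) ∧ t(k) ∨ p ∧ p ∧ r(k, p, p) ∧ r(m, k, k) ∧ t(k) ∨ p ∧ r(k, p, p) ∧ r(m, k, k) ∧ t(k) ∨ t(m)
Match R2:  consume t(m);  x := m ∧ r(k, p, p) ∧ r(m, k, k) ∧ t(k) ∨ p ∧ p ∧ r(k, p, p) ∧ r(m, k, k) ∧ t(k) ∨ p ∧ r(k, p, p) ∧ r(m, k, k) ∧ t(k)
Every leftover argument binds to the variable; the entire application is replaced.
New term:  k ∨ m ∧ r(k, p, p) ∧ r(m, k, k) ∧ t(k) ∨ p ∧ p ∧ r(k, p, p) ∧ r(m, k, k) ∧ t(k) ∨ p ∧ r(k, p, p) ∧ r(m, k, k) ∧ t(k) ∨ r(m ∧ r(k, p, p) ∧ r(m, k, k) ∧ t(k) ∨ p ∧ p ∧ r(k, p, p) ∧ r(m, k, k) ∧ t(k) ∨ p ∧ r(k, p, p) ∧ r(m, k, k) ∧ t(k), k, k)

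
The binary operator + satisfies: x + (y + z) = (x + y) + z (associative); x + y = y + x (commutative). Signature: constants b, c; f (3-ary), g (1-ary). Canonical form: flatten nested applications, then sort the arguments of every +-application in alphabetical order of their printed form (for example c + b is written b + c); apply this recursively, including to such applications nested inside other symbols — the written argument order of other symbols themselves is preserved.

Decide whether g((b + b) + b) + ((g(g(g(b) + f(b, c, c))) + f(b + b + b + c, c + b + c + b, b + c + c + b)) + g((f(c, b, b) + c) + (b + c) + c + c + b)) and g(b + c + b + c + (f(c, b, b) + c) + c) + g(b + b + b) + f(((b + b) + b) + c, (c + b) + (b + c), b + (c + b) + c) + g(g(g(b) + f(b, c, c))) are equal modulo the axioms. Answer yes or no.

Left:  g((b + b) + b) + ((g(g(g(b) + f(b, c, c))) + f(b + b + b + c, c + b + c + b, b + c + c + b)) + g((f(c, b, b) + c) + (b + c) + c + c + b))
  Merge nested applications:  g((b + b) + b) + g(g(g(b) + f(b, c, c))) + f(b + b + b + c, c + b + c + b, b + c + c + b) + g((f(c, b, b) + c) + (b + c) + c + c + b)
  Canonicalize subterm:  g((b + b) + b)  →  g(b + b + b)
  Canonicalize subterm:  g(g(g(b) + f(b, c, c)))  →  g(g(f(b, c, c) + g(b)))
  Simplify inside:  f(b + b + b + c, c + b + c + b, b + c + c + b)  →  f(b + b + b + c, b + b + c + c, b + b + c + c)
  Order the arguments:  f(b + b + b + c, b + b + c + c, b + b + c + c) + g(b + b + b) + g(b + b + c + c + c + c + f(c, b, b)) + g(g(f(b, c, c) + g(b)))
Right:  g(b + c + b + c + (f(c, b, b) + c) + c) + g(b + b + b) + f(((b + b) + b) + c, (c + b) + (b + c), b + (c + b) + c) + g(g(g(b) + f(b, c, c)))
  Simplify inside:  g(b + c + b + c + (f(c, b, b) + c) + c)  →  g(b + b + c + c + c + c + f(c, b, b))
  Canonicalize subterm:  f(((b + b) + b) + c, (c + b) + (b + c), b + (c + b) + c)  →  f(b + b + b + c, b + b + c + c, b + b + c + c)
  Canonicalize subterm:  g(g(g(b) + f(b, c, c)))  →  g(g(f(b, c, c) + g(b)))
  Sort:  f(b + b + b + c, b + b + c + c, b + b + c + c) + g(b + b + b) + g(b + b + c + c + c + c + f(c, b, b)) + g(g(f(b, c, c) + g(b)))

Answer: yes — both canonical forms are f(b + b + b + c, b + b + c + c, b + b + c + c) + g(b + b + b) + g(b + b + c + c + c + c + f(c, b, b)) + g(g(f(b, c, c) + g(b)))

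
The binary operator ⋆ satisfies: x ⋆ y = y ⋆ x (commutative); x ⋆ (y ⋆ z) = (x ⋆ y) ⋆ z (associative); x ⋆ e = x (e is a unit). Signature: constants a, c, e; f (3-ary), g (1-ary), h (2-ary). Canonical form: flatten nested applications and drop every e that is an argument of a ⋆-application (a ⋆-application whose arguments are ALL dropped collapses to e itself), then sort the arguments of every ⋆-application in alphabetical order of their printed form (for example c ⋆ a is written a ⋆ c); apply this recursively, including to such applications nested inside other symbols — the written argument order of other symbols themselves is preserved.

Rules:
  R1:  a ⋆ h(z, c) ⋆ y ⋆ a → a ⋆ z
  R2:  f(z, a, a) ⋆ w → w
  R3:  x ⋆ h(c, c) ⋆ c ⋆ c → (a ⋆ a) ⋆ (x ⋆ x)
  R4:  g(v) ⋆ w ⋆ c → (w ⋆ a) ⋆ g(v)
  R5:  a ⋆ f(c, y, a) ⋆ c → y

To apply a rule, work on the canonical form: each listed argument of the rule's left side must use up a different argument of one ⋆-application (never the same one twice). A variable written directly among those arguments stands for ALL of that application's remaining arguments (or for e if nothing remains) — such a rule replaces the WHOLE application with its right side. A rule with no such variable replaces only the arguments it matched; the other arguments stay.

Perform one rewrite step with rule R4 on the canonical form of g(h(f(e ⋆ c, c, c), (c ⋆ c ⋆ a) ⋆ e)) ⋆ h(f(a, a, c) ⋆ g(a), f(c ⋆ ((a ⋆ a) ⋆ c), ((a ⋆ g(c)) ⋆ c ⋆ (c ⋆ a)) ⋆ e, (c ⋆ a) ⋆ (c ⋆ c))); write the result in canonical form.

Answer: g(h(f(c, c, c), a ⋆ c ⋆ c)) ⋆ h(f(a, a, c) ⋆ g(a), f(a ⋆ a ⋆ c ⋆ c, a ⋆ a ⋆ a ⋆ c ⋆ g(c), a ⋆ c ⋆ c ⋆ c))

Derivation:
Canonical form:  g(h(f(c, c, c), a ⋆ c ⋆ c)) ⋆ h(f(a, a, c) ⋆ g(a), f(a ⋆ a ⋆ c ⋆ c, a ⋆ a ⋆ c ⋆ c ⋆ g(c), a ⋆ c ⋆ c ⋆ c))
Apply R4:  consuming c, g(c);  v := c, w := a ⋆ a ⋆ c
The variable takes the whole remainder — replace the entire application.
Result:  g(h(f(c, c, c), a ⋆ c ⋆ c)) ⋆ h(f(a, a, c) ⋆ g(a), f(a ⋆ a ⋆ c ⋆ c, a ⋆ a ⋆ a ⋆ c ⋆ g(c), a ⋆ c ⋆ c ⋆ c))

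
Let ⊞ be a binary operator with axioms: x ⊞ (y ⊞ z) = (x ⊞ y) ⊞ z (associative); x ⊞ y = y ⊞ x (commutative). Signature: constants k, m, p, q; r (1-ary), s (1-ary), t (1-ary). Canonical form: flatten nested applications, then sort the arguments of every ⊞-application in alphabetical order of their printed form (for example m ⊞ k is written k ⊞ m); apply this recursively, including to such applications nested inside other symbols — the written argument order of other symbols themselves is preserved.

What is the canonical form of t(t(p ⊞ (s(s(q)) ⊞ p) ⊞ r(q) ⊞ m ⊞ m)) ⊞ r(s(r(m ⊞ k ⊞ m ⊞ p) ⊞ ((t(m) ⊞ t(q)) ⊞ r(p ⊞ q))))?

Answer: r(s(r(k ⊞ m ⊞ m ⊞ p) ⊞ r(p ⊞ q) ⊞ t(m) ⊞ t(q))) ⊞ t(t(m ⊞ m ⊞ p ⊞ p ⊞ r(q) ⊞ s(s(q))))

Derivation:
Canonicalize subterm:  t(t(p ⊞ (s(s(q)) ⊞ p) ⊞ r(q) ⊞ m ⊞ m))  →  t(t(m ⊞ m ⊞ p ⊞ p ⊞ r(q) ⊞ s(s(q))))
Simplify inside:  r(s(r(m ⊞ k ⊞ m ⊞ p) ⊞ ((t(m) ⊞ t(q)) ⊞ r(p ⊞ q))))  →  r(s(r(k ⊞ m ⊞ m ⊞ p) ⊞ r(p ⊞ q) ⊞ t(m) ⊞ t(q)))
Order the arguments:  r(s(r(k ⊞ m ⊞ m ⊞ p) ⊞ r(p ⊞ q) ⊞ t(m) ⊞ t(q))) ⊞ t(t(m ⊞ m ⊞ p ⊞ p ⊞ r(q) ⊞ s(s(q))))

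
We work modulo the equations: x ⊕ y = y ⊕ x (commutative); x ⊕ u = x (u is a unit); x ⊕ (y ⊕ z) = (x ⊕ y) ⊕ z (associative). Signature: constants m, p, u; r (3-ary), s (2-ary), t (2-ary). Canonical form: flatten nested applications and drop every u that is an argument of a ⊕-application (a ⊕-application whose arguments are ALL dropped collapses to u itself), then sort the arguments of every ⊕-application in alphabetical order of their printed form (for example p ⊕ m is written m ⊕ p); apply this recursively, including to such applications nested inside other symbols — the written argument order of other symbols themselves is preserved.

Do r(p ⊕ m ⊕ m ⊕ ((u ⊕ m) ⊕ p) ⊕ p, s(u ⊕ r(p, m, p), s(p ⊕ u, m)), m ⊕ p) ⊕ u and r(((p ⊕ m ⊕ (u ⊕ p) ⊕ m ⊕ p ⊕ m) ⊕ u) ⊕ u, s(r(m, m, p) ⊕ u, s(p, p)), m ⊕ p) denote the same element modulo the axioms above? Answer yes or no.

Answer: no — r(m ⊕ m ⊕ m ⊕ p ⊕ p ⊕ p, s(r(p, m, p), s(p, m)), m ⊕ p) vs r(m ⊕ m ⊕ m ⊕ p ⊕ p ⊕ p, s(r(m, m, p), s(p, p)), m ⊕ p)

Derivation:
Left:  r(p ⊕ m ⊕ m ⊕ ((u ⊕ m) ⊕ p) ⊕ p, s(u ⊕ r(p, m, p), s(p ⊕ u, m)), m ⊕ p) ⊕ u
  Canonicalize subterm:  r(p ⊕ m ⊕ m ⊕ ((u ⊕ m) ⊕ p) ⊕ p, s(u ⊕ r(p, m, p), s(p ⊕ u, m)), m ⊕ p)  →  r(m ⊕ m ⊕ m ⊕ p ⊕ p ⊕ p, s(r(p, m, p), s(p, m)), m ⊕ p)
  Drop the unit:  drop u
  Sort arguments:  r(m ⊕ m ⊕ m ⊕ p ⊕ p ⊕ p, s(r(p, m, p), s(p, m)), m ⊕ p)
Right:  r(((p ⊕ m ⊕ (u ⊕ p) ⊕ m ⊕ p ⊕ m) ⊕ u) ⊕ u, s(r(m, m, p) ⊕ u, s(p, p)), m ⊕ p)
  Focus inside:  ((p ⊕ m ⊕ (u ⊕ p) ⊕ m ⊕ p ⊕ m) ⊕ u) ⊕ u
  Merge nested applications:  p ⊕ m ⊕ u ⊕ p ⊕ m ⊕ p ⊕ m ⊕ u ⊕ u
  Unit:  drop u (×3)
  Sort:  m ⊕ m ⊕ m ⊕ p ⊕ p ⊕ p
  Put back:  r(m ⊕ m ⊕ m ⊕ p ⊕ p ⊕ p, s(r(m, m, p), s(p, p)), m ⊕ p)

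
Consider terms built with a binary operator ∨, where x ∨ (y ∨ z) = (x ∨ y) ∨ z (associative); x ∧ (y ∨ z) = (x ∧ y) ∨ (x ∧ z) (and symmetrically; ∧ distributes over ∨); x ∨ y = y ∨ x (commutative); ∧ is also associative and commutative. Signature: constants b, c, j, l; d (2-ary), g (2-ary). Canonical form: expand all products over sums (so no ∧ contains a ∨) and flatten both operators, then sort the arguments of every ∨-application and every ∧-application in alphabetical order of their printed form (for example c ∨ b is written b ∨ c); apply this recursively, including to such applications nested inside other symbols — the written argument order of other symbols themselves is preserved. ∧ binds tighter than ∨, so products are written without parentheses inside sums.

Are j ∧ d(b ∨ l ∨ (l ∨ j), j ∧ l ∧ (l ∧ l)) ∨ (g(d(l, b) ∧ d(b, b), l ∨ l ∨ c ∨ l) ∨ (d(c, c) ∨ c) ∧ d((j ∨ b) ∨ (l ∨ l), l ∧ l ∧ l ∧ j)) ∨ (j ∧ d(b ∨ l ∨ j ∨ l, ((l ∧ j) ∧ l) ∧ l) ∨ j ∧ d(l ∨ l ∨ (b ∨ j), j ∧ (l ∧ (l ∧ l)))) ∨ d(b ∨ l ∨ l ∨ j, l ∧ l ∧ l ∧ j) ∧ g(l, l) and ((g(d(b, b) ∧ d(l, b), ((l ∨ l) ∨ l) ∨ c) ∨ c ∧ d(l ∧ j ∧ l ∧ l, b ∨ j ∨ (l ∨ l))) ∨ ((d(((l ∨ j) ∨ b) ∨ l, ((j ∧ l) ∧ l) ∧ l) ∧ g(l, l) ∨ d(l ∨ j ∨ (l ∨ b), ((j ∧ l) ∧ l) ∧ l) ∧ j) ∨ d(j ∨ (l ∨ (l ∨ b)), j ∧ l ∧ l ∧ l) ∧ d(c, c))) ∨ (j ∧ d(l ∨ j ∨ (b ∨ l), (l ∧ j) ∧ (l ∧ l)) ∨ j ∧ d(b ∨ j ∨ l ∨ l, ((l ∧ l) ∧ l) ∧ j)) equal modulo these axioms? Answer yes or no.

Answer: no — c ∧ d(b ∨ j ∨ l ∨ l, j ∧ l ∧ l ∧ l) ∨ d(b ∨ j ∨ l ∨ l, j ∧ l ∧ l ∧ l) ∧ d(c, c) ∨ d(b ∨ j ∨ l ∨ l, j ∧ l ∧ l ∧ l) ∧ g(l, l) ∨ d(b ∨ j ∨ l ∨ l, j ∧ l ∧ l ∧ l) ∧ j ∨ d(b ∨ j ∨ l ∨ l, j ∧ l ∧ l ∧ l) ∧ j ∨ d(b ∨ j ∨ l ∨ l, j ∧ l ∧ l ∧ l) ∧ j ∨ g(d(b, b) ∧ d(l, b), c ∨ l ∨ l ∨ l) vs c ∧ d(j ∧ l ∧ l ∧ l, b ∨ j ∨ l ∨ l) ∨ d(b ∨ j ∨ l ∨ l, j ∧ l ∧ l ∧ l) ∧ d(c, c) ∨ d(b ∨ j ∨ l ∨ l, j ∧ l ∧ l ∧ l) ∧ g(l, l) ∨ d(b ∨ j ∨ l ∨ l, j ∧ l ∧ l ∧ l) ∧ j ∨ d(b ∨ j ∨ l ∨ l, j ∧ l ∧ l ∧ l) ∧ j ∨ d(b ∨ j ∨ l ∨ l, j ∧ l ∧ l ∧ l) ∧ j ∨ g(d(b, b) ∧ d(l, b), c ∨ l ∨ l ∨ l)

Derivation:
Left:  j ∧ d(b ∨ l ∨ (l ∨ j), j ∧ l ∧ (l ∧ l)) ∨ (g(d(l, b) ∧ d(b, b), l ∨ l ∨ c ∨ l) ∨ (d(c, c) ∨ c) ∧ d((j ∨ b) ∨ (l ∨ l), l ∧ l ∧ l ∧ j)) ∨ (j ∧ d(b ∨ l ∨ j ∨ l, ((l ∧ j) ∧ l) ∧ l) ∨ j ∧ d(l ∨ l ∨ (b ∨ j), j ∧ (l ∧ (l ∧ l)))) ∨ d(b ∨ l ∨ l ∨ j, l ∧ l ∧ l ∧ j) ∧ g(l, l)
  Expand products over sums:  d(b ∨ j ∨ l ∨ l, j ∧ l ∧ l ∧ l) ∧ j ∨ g(d(b, b) ∧ d(l, b), c ∨ l ∨ l ∨ l) ∨ d(b ∨ j ∨ l ∨ l, j ∧ l ∧ l ∧ l) ∧ d(c, c) ∨ c ∧ d(b ∨ j ∨ l ∨ l, j ∧ l ∧ l ∧ l) ∨ d(b ∨ j ∨ l ∨ l, j ∧ l ∧ l ∧ l) ∧ j ∨ d(b ∨ j ∨ l ∨ l, j ∧ l ∧ l ∧ l) ∧ j ∨ d(b ∨ j ∨ l ∨ l, j ∧ l ∧ l ∧ l) ∧ g(l, l)
  Sort:  c ∧ d(b ∨ j ∨ l ∨ l, j ∧ l ∧ l ∧ l) ∨ d(b ∨ j ∨ l ∨ l, j ∧ l ∧ l ∧ l) ∧ d(c, c) ∨ d(b ∨ j ∨ l ∨ l, j ∧ l ∧ l ∧ l) ∧ g(l, l) ∨ d(b ∨ j ∨ l ∨ l, j ∧ l ∧ l ∧ l) ∧ j ∨ d(b ∨ j ∨ l ∨ l, j ∧ l ∧ l ∧ l) ∧ j ∨ d(b ∨ j ∨ l ∨ l, j ∧ l ∧ l ∧ l) ∧ j ∨ g(d(b, b) ∧ d(l, b), c ∨ l ∨ l ∨ l)
Right:  ((g(d(b, b) ∧ d(l, b), ((l ∨ l) ∨ l) ∨ c) ∨ c ∧ d(l ∧ j ∧ l ∧ l, b ∨ j ∨ (l ∨ l))) ∨ ((d(((l ∨ j) ∨ b) ∨ l, ((j ∧ l) ∧ l) ∧ l) ∧ g(l, l) ∨ d(l ∨ j ∨ (l ∨ b), ((j ∧ l) ∧ l) ∧ l) ∧ j) ∨ d(j ∨ (l ∨ (l ∨ b)), j ∧ l ∧ l ∧ l) ∧ d(c, c))) ∨ (j ∧ d(l ∨ j ∨ (b ∨ l), (l ∧ j) ∧ (l ∧ l)) ∨ j ∧ d(b ∨ j ∨ l ∨ l, ((l ∧ l) ∧ l) ∧ j))
  Un-nest:  g(d(b, b) ∧ d(l, b), c ∨ l ∨ l ∨ l) ∨ c ∧ d(j ∧ l ∧ l ∧ l, b ∨ j ∨ l ∨ l) ∨ d(b ∨ j ∨ l ∨ l, j ∧ l ∧ l ∧ l) ∧ g(l, l) ∨ d(b ∨ j ∨ l ∨ l, j ∧ l ∧ l ∧ l) ∧ j ∨ d(b ∨ j ∨ l ∨ l, j ∧ l ∧ l ∧ l) ∧ d(c, c) ∨ d(b ∨ j ∨ l ∨ l, j ∧ l ∧ l ∧ l) ∧ j ∨ d(b ∨ j ∨ l ∨ l, j ∧ l ∧ l ∧ l) ∧ j
  Sort arguments:  c ∧ d(j ∧ l ∧ l ∧ l, b ∨ j ∨ l ∨ l) ∨ d(b ∨ j ∨ l ∨ l, j ∧ l ∧ l ∧ l) ∧ d(c, c) ∨ d(b ∨ j ∨ l ∨ l, j ∧ l ∧ l ∧ l) ∧ g(l, l) ∨ d(b ∨ j ∨ l ∨ l, j ∧ l ∧ l ∧ l) ∧ j ∨ d(b ∨ j ∨ l ∨ l, j ∧ l ∧ l ∧ l) ∧ j ∨ d(b ∨ j ∨ l ∨ l, j ∧ l ∧ l ∧ l) ∧ j ∨ g(d(b, b) ∧ d(l, b), c ∨ l ∨ l ∨ l)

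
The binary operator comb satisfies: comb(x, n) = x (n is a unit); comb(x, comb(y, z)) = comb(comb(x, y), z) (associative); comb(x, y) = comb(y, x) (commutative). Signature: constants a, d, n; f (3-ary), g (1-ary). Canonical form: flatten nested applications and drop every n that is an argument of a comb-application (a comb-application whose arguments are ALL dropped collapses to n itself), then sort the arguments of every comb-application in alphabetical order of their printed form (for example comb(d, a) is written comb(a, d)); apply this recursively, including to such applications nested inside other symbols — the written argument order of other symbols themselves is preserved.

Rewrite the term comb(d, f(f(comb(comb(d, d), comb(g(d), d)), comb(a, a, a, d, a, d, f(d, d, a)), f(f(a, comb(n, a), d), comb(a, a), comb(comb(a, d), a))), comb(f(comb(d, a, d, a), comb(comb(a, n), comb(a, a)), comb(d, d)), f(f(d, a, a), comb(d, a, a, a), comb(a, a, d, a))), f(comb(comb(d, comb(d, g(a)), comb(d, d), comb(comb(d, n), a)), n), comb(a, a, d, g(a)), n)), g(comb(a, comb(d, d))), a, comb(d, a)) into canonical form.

Merge nested applications:  comb(d, f(f(comb(comb(d, d), comb(g(d), d)), comb(a, a, a, d, a, d, f(d, d, a)), f(f(a, comb(n, a), d), comb(a, a), comb(comb(a, d), a))), comb(f(comb(d, a, d, a), comb(comb(a, n), comb(a, a)), comb(d, d)), f(f(d, a, a), comb(d, a, a, a), comb(a, a, d, a))), f(comb(comb(d, comb(d, g(a)), comb(d, d), comb(comb(d, n), a)), n), comb(a, a, d, g(a)), n)), g(comb(a, comb(d, d))), a, d, a)
Inside:  f(f(comb(comb(d, d), comb(g(d), d)), comb(a, a, a, d, a, d, f(d, d, a)), f(f(a, comb(n, a), d), comb(a, a), comb(comb(a, d), a))), comb(f(comb(d, a, d, a), comb(comb(a, n), comb(a, a)), comb(d, d)), f(f(d, a, a), comb(d, a, a, a), comb(a, a, d, a))), f(comb(comb(d, comb(d, g(a)), comb(d, d), comb(comb(d, n), a)), n), comb(a, a, d, g(a)), n))  →  f(f(comb(d, d, d, g(d)), comb(a, a, a, a, d, d, f(d, d, a)), f(f(a, a, d), comb(a, a), comb(a, a, d))), comb(f(comb(a, a, d, d), comb(a, a, a), comb(d, d)), f(f(d, a, a), comb(a, a, a, d), comb(a, a, a, d))), f(comb(a, d, d, d, d, d, g(a)), comb(a, a, d, g(a)), n))
Inside:  g(comb(a, comb(d, d)))  →  g(comb(a, d, d))
Sort:  comb(a, a, d, d, f(f(comb(d, d, d, g(d)), comb(a, a, a, a, d, d, f(d, d, a)), f(f(a, a, d), comb(a, a), comb(a, a, d))), comb(f(comb(a, a, d, d), comb(a, a, a), comb(d, d)), f(f(d, a, a), comb(a, a, a, d), comb(a, a, a, d))), f(comb(a, d, d, d, d, d, g(a)), comb(a, a, d, g(a)), n)), g(comb(a, d, d)))

Answer: comb(a, a, d, d, f(f(comb(d, d, d, g(d)), comb(a, a, a, a, d, d, f(d, d, a)), f(f(a, a, d), comb(a, a), comb(a, a, d))), comb(f(comb(a, a, d, d), comb(a, a, a), comb(d, d)), f(f(d, a, a), comb(a, a, a, d), comb(a, a, a, d))), f(comb(a, d, d, d, d, d, g(a)), comb(a, a, d, g(a)), n)), g(comb(a, d, d)))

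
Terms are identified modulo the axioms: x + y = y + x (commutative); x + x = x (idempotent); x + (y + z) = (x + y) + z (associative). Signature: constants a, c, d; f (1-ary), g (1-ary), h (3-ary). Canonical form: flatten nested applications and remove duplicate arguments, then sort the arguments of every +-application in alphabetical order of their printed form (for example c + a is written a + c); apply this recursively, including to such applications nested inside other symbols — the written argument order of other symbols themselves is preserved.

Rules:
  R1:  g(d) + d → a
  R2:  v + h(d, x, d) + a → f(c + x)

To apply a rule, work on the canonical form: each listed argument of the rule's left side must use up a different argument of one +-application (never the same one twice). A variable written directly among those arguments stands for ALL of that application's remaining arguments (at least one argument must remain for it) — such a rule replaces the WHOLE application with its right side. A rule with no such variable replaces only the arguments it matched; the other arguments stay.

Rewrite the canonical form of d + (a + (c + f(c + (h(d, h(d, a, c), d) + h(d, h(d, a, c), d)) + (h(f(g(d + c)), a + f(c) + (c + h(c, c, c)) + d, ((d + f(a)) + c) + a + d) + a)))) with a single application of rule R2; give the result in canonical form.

Answer: a + c + d + f(f(c + h(d, a, c)))

Derivation:
Canonical form:  a + c + d + f(a + c + h(d, h(d, a, c), d) + h(f(g(c + d)), a + c + d + f(c) + h(c, c, c), a + c + d + f(a)))
Match R2:  consume a, h(d, h(d, a, c), d);  v := c + h(f(g(c + d)), a + c + d + f(c) + h(c, c, c), a + c + d + f(a)), x := h(d, a, c)
The variable takes the whole remainder — replace the entire application.
Giving:  a + c + d + f(f(c + h(d, a, c)))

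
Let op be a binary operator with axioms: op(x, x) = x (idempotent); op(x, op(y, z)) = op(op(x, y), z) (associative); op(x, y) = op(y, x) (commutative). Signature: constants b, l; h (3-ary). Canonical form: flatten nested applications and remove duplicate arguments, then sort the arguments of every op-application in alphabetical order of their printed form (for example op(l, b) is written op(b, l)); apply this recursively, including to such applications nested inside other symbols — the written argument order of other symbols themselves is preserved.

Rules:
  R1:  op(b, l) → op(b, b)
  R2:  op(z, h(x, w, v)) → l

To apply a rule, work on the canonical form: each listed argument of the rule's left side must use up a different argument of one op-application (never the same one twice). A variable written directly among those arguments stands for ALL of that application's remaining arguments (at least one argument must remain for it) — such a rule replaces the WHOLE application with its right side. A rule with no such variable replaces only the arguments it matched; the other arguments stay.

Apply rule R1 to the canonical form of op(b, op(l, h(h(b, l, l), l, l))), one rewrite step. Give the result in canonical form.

Canonical form:  op(b, h(h(b, l, l), l, l), l)
Apply R1:  consuming b, l
New term:  op(b, h(h(b, l, l), l, l))

Answer: op(b, h(h(b, l, l), l, l))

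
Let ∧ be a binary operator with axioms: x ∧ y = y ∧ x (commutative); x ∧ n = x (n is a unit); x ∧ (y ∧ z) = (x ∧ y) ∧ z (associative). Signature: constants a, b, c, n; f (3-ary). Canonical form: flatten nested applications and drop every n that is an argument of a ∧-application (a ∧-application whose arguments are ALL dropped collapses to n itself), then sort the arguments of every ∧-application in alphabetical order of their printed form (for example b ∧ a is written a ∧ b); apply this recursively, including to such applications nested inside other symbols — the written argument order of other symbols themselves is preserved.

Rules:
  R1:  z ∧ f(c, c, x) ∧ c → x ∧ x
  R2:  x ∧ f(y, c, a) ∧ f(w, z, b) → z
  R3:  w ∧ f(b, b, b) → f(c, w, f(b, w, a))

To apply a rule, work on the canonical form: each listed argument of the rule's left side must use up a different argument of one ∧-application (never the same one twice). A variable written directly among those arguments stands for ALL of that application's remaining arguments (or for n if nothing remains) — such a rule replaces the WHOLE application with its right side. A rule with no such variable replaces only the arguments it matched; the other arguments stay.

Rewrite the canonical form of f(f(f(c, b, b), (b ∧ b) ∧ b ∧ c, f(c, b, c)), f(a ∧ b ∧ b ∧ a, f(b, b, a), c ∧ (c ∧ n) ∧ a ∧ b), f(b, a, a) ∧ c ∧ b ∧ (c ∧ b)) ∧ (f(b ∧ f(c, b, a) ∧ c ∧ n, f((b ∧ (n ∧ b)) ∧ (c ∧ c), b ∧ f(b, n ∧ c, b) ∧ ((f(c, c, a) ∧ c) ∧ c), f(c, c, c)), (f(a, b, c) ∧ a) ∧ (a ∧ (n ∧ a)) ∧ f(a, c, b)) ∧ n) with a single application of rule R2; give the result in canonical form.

Canonical form:  f(b ∧ c ∧ f(c, b, a), f(b ∧ b ∧ c ∧ c, b ∧ c ∧ c ∧ f(b, c, b) ∧ f(c, c, a), f(c, c, c)), a ∧ a ∧ a ∧ f(a, b, c) ∧ f(a, c, b)) ∧ f(f(f(c, b, b), b ∧ b ∧ b ∧ c, f(c, b, c)), f(a ∧ a ∧ b ∧ b, f(b, b, a), a ∧ b ∧ c ∧ c), b ∧ b ∧ c ∧ c ∧ f(b, a, a))
Match R2:  consume f(b, c, b), f(c, c, a);  w := b, x := b ∧ c ∧ c, y := c, z := c
The variable takes the whole remainder — replace the entire application.
New term:  f(b ∧ c ∧ f(c, b, a), f(b ∧ b ∧ c ∧ c, c, f(c, c, c)), a ∧ a ∧ a ∧ f(a, b, c) ∧ f(a, c, b)) ∧ f(f(f(c, b, b), b ∧ b ∧ b ∧ c, f(c, b, c)), f(a ∧ a ∧ b ∧ b, f(b, b, a), a ∧ b ∧ c ∧ c), b ∧ b ∧ c ∧ c ∧ f(b, a, a))

Answer: f(b ∧ c ∧ f(c, b, a), f(b ∧ b ∧ c ∧ c, c, f(c, c, c)), a ∧ a ∧ a ∧ f(a, b, c) ∧ f(a, c, b)) ∧ f(f(f(c, b, b), b ∧ b ∧ b ∧ c, f(c, b, c)), f(a ∧ a ∧ b ∧ b, f(b, b, a), a ∧ b ∧ c ∧ c), b ∧ b ∧ c ∧ c ∧ f(b, a, a))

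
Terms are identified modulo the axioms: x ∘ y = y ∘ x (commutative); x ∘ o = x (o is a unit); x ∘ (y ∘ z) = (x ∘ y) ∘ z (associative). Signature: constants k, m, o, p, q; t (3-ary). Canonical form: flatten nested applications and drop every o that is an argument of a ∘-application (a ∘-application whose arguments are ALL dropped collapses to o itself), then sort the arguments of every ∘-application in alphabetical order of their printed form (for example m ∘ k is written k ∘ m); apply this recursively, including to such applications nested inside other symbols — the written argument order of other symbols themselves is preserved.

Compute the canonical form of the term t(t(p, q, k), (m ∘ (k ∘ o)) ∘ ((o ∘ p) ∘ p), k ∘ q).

Answer: t(t(p, q, k), k ∘ m ∘ p ∘ p, k ∘ q)

Derivation:
Work inside:  (m ∘ (k ∘ o)) ∘ ((o ∘ p) ∘ p)
Un-nest:  m ∘ k ∘ o ∘ o ∘ p ∘ p
Drop the unit:  drop o (×2)
Sort arguments:  k ∘ m ∘ p ∘ p
Reassemble:  t(t(p, q, k), k ∘ m ∘ p ∘ p, k ∘ q)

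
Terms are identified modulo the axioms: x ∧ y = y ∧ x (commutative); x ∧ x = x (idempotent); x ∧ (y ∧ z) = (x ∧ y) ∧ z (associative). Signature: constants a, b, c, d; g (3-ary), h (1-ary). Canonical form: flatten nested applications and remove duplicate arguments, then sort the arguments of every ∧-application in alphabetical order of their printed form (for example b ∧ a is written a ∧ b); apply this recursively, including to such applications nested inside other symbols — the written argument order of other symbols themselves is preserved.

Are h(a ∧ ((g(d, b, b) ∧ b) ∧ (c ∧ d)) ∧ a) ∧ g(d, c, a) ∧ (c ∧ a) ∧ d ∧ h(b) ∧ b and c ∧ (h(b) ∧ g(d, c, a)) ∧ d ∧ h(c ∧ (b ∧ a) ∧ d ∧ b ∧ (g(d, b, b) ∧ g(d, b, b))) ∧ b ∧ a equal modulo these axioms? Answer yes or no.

Answer: yes — both canonical forms are a ∧ b ∧ c ∧ d ∧ g(d, c, a) ∧ h(a ∧ b ∧ c ∧ d ∧ g(d, b, b)) ∧ h(b)

Derivation:
Left:  h(a ∧ ((g(d, b, b) ∧ b) ∧ (c ∧ d)) ∧ a) ∧ g(d, c, a) ∧ (c ∧ a) ∧ d ∧ h(b) ∧ b
  Merge nested applications:  h(a ∧ ((g(d, b, b) ∧ b) ∧ (c ∧ d)) ∧ a) ∧ g(d, c, a) ∧ c ∧ a ∧ d ∧ h(b) ∧ b
  Simplify inside:  h(a ∧ ((g(d, b, b) ∧ b) ∧ (c ∧ d)) ∧ a)  →  h(a ∧ b ∧ c ∧ d ∧ g(d, b, b))
  Sort:  a ∧ b ∧ c ∧ d ∧ g(d, c, a) ∧ h(a ∧ b ∧ c ∧ d ∧ g(d, b, b)) ∧ h(b)
Right:  c ∧ (h(b) ∧ g(d, c, a)) ∧ d ∧ h(c ∧ (b ∧ a) ∧ d ∧ b ∧ (g(d, b, b) ∧ g(d, b, b))) ∧ b ∧ a
  Un-nest:  c ∧ h(b) ∧ g(d, c, a) ∧ d ∧ h(c ∧ (b ∧ a) ∧ d ∧ b ∧ (g(d, b, b) ∧ g(d, b, b))) ∧ b ∧ a
  Inside:  h(c ∧ (b ∧ a) ∧ d ∧ b ∧ (g(d, b, b) ∧ g(d, b, b)))  →  h(a ∧ b ∧ c ∧ d ∧ g(d, b, b))
  Sort:  a ∧ b ∧ c ∧ d ∧ g(d, c, a) ∧ h(a ∧ b ∧ c ∧ d ∧ g(d, b, b)) ∧ h(b)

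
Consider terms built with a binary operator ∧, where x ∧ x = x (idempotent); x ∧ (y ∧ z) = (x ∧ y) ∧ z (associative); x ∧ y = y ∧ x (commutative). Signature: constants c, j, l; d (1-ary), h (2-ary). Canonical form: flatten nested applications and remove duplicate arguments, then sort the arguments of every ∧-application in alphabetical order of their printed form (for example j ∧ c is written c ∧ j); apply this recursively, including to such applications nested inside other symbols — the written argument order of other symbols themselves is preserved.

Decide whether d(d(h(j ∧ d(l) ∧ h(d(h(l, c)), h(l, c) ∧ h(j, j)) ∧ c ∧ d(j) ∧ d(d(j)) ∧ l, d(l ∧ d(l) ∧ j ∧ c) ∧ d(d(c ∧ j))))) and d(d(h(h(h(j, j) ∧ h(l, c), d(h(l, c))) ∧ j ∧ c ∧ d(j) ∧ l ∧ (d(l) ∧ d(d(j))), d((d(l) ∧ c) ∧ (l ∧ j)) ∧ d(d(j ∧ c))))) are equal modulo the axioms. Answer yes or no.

Answer: no — d(d(h(c ∧ d(d(j)) ∧ d(j) ∧ d(l) ∧ h(d(h(l, c)), h(j, j) ∧ h(l, c)) ∧ j ∧ l, d(c ∧ d(l) ∧ j ∧ l) ∧ d(d(c ∧ j))))) vs d(d(h(c ∧ d(d(j)) ∧ d(j) ∧ d(l) ∧ h(h(j, j) ∧ h(l, c), d(h(l, c))) ∧ j ∧ l, d(c ∧ d(l) ∧ j ∧ l) ∧ d(d(c ∧ j)))))

Derivation:
Left:  d(d(h(j ∧ d(l) ∧ h(d(h(l, c)), h(l, c) ∧ h(j, j)) ∧ c ∧ d(j) ∧ d(d(j)) ∧ l, d(l ∧ d(l) ∧ j ∧ c) ∧ d(d(c ∧ j)))))
  Descend into:  j ∧ d(l) ∧ h(d(h(l, c)), h(l, c) ∧ h(j, j)) ∧ c ∧ d(j) ∧ d(d(j)) ∧ l
  Inside:  h(d(h(l, c)), h(l, c) ∧ h(j, j))  →  h(d(h(l, c)), h(j, j) ∧ h(l, c))
  Order the arguments:  c ∧ d(d(j)) ∧ d(j) ∧ d(l) ∧ h(d(h(l, c)), h(j, j) ∧ h(l, c)) ∧ j ∧ l
  Rebuild:  d(d(h(c ∧ d(d(j)) ∧ d(j) ∧ d(l) ∧ h(d(h(l, c)), h(j, j) ∧ h(l, c)) ∧ j ∧ l, d(c ∧ d(l) ∧ j ∧ l) ∧ d(d(c ∧ j)))))
Right:  d(d(h(h(h(j, j) ∧ h(l, c), d(h(l, c))) ∧ j ∧ c ∧ d(j) ∧ l ∧ (d(l) ∧ d(d(j))), d((d(l) ∧ c) ∧ (l ∧ j)) ∧ d(d(j ∧ c)))))
  Work inside:  h(h(j, j) ∧ h(l, c), d(h(l, c))) ∧ j ∧ c ∧ d(j) ∧ l ∧ (d(l) ∧ d(d(j)))
  Flatten:  h(h(j, j) ∧ h(l, c), d(h(l, c))) ∧ j ∧ c ∧ d(j) ∧ l ∧ d(l) ∧ d(d(j))
  Sort:  c ∧ d(d(j)) ∧ d(j) ∧ d(l) ∧ h(h(j, j) ∧ h(l, c), d(h(l, c))) ∧ j ∧ l
  Put back:  d(d(h(c ∧ d(d(j)) ∧ d(j) ∧ d(l) ∧ h(h(j, j) ∧ h(l, c), d(h(l, c))) ∧ j ∧ l, d(c ∧ d(l) ∧ j ∧ l) ∧ d(d(c ∧ j)))))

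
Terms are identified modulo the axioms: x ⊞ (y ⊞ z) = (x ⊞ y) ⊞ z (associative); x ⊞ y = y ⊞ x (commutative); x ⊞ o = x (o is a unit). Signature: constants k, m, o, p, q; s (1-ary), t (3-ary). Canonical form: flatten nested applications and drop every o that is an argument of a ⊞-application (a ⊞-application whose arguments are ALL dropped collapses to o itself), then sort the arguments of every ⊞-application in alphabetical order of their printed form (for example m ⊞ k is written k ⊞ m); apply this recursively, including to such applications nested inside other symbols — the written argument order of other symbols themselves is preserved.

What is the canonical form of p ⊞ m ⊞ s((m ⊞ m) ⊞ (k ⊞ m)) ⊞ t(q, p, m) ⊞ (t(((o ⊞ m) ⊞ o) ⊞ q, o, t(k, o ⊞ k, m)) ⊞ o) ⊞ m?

Merge nested applications:  p ⊞ m ⊞ s((m ⊞ m) ⊞ (k ⊞ m)) ⊞ t(q, p, m) ⊞ t(((o ⊞ m) ⊞ o) ⊞ q, o, t(k, o ⊞ k, m)) ⊞ o ⊞ m
Inside:  s((m ⊞ m) ⊞ (k ⊞ m))  →  s(k ⊞ m ⊞ m ⊞ m)
Simplify inside:  t(((o ⊞ m) ⊞ o) ⊞ q, o, t(k, o ⊞ k, m))  →  t(m ⊞ q, o, t(k, k, m))
Units out:  drop o
Sort arguments:  m ⊞ m ⊞ p ⊞ s(k ⊞ m ⊞ m ⊞ m) ⊞ t(m ⊞ q, o, t(k, k, m)) ⊞ t(q, p, m)

Answer: m ⊞ m ⊞ p ⊞ s(k ⊞ m ⊞ m ⊞ m) ⊞ t(m ⊞ q, o, t(k, k, m)) ⊞ t(q, p, m)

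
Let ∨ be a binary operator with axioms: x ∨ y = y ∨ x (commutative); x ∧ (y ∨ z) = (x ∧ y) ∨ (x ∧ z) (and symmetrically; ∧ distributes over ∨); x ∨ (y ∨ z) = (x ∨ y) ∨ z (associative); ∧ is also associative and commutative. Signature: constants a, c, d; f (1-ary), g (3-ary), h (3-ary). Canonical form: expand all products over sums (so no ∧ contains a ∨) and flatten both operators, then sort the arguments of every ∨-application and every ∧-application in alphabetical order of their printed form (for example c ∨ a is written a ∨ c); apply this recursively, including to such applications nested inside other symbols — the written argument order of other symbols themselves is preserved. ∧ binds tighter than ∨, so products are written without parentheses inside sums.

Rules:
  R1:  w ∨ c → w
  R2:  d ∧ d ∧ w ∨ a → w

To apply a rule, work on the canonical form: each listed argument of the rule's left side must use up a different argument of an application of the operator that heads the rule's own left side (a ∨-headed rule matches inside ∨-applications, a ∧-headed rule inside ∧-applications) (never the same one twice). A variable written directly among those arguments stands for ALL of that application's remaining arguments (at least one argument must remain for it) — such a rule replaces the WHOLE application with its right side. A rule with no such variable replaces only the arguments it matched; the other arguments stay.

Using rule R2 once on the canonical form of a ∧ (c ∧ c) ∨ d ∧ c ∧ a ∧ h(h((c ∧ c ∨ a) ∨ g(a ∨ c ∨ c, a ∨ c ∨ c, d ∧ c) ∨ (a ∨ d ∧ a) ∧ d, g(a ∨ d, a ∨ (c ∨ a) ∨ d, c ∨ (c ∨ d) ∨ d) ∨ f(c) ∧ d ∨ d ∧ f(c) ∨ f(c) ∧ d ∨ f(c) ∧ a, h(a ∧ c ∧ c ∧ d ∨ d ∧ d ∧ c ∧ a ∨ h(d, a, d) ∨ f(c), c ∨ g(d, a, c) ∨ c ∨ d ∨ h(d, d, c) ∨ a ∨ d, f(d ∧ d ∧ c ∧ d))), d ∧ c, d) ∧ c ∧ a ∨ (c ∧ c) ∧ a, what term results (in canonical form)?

Answer: a ∧ a ∧ c ∧ c ∧ d ∧ h(h(a ∨ a ∧ d ∨ c ∧ c ∨ g(a ∨ c ∨ c, a ∨ c ∨ c, c ∧ d), a ∧ f(c) ∨ d ∧ f(c) ∨ d ∧ f(c) ∨ d ∧ f(c) ∨ g(a ∨ d, a ∨ a ∨ c ∨ d, c ∨ c ∨ d ∨ d), h(a ∧ c ∧ c ∧ d ∨ a ∧ c ∧ d ∧ d ∨ f(c) ∨ h(d, a, d), a ∨ c ∨ c ∨ d ∨ d ∨ g(d, a, c) ∨ h(d, d, c), f(c ∧ d ∧ d ∧ d))), c ∧ d, d) ∨ a ∧ c ∧ c ∨ a ∧ c ∧ c

Derivation:
Canonical form:  a ∧ a ∧ c ∧ c ∧ d ∧ h(h(a ∨ a ∧ d ∨ a ∧ d ∧ d ∨ c ∧ c ∨ g(a ∨ c ∨ c, a ∨ c ∨ c, c ∧ d), a ∧ f(c) ∨ d ∧ f(c) ∨ d ∧ f(c) ∨ d ∧ f(c) ∨ g(a ∨ d, a ∨ a ∨ c ∨ d, c ∨ c ∨ d ∨ d), h(a ∧ c ∧ c ∧ d ∨ a ∧ c ∧ d ∧ d ∨ f(c) ∨ h(d, a, d), a ∨ c ∨ c ∨ d ∨ d ∨ g(d, a, c) ∨ h(d, d, c), f(c ∧ d ∧ d ∧ d))), c ∧ d, d) ∨ a ∧ c ∧ c ∨ a ∧ c ∧ c
R2 matches:  uses a, a ∧ d ∧ d;  w := a
Result:  a ∧ a ∧ c ∧ c ∧ d ∧ h(h(a ∨ a ∧ d ∨ c ∧ c ∨ g(a ∨ c ∨ c, a ∨ c ∨ c, c ∧ d), a ∧ f(c) ∨ d ∧ f(c) ∨ d ∧ f(c) ∨ d ∧ f(c) ∨ g(a ∨ d, a ∨ a ∨ c ∨ d, c ∨ c ∨ d ∨ d), h(a ∧ c ∧ c ∧ d ∨ a ∧ c ∧ d ∧ d ∨ f(c) ∨ h(d, a, d), a ∨ c ∨ c ∨ d ∨ d ∨ g(d, a, c) ∨ h(d, d, c), f(c ∧ d ∧ d ∧ d))), c ∧ d, d) ∨ a ∧ c ∧ c ∨ a ∧ c ∧ c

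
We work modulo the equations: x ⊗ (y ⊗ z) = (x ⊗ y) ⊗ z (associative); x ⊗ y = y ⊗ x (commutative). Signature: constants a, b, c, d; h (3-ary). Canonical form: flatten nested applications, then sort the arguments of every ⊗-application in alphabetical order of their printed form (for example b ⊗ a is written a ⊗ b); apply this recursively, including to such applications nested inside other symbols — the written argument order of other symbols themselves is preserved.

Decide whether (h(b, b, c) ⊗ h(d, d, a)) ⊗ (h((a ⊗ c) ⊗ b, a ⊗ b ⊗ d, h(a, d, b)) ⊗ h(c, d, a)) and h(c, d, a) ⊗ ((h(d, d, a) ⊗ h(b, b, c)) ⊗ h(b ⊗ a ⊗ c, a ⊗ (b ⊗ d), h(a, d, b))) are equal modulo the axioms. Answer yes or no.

Answer: yes — both canonical forms are h(a ⊗ b ⊗ c, a ⊗ b ⊗ d, h(a, d, b)) ⊗ h(b, b, c) ⊗ h(c, d, a) ⊗ h(d, d, a)

Derivation:
Left:  (h(b, b, c) ⊗ h(d, d, a)) ⊗ (h((a ⊗ c) ⊗ b, a ⊗ b ⊗ d, h(a, d, b)) ⊗ h(c, d, a))
  Flatten:  h(b, b, c) ⊗ h(d, d, a) ⊗ h((a ⊗ c) ⊗ b, a ⊗ b ⊗ d, h(a, d, b)) ⊗ h(c, d, a)
  Canonicalize subterm:  h((a ⊗ c) ⊗ b, a ⊗ b ⊗ d, h(a, d, b))  →  h(a ⊗ b ⊗ c, a ⊗ b ⊗ d, h(a, d, b))
  Order the arguments:  h(a ⊗ b ⊗ c, a ⊗ b ⊗ d, h(a, d, b)) ⊗ h(b, b, c) ⊗ h(c, d, a) ⊗ h(d, d, a)
Right:  h(c, d, a) ⊗ ((h(d, d, a) ⊗ h(b, b, c)) ⊗ h(b ⊗ a ⊗ c, a ⊗ (b ⊗ d), h(a, d, b)))
  Flatten:  h(c, d, a) ⊗ h(d, d, a) ⊗ h(b, b, c) ⊗ h(b ⊗ a ⊗ c, a ⊗ (b ⊗ d), h(a, d, b))
  Simplify inside:  h(b ⊗ a ⊗ c, a ⊗ (b ⊗ d), h(a, d, b))  →  h(a ⊗ b ⊗ c, a ⊗ b ⊗ d, h(a, d, b))
  Sort:  h(a ⊗ b ⊗ c, a ⊗ b ⊗ d, h(a, d, b)) ⊗ h(b, b, c) ⊗ h(c, d, a) ⊗ h(d, d, a)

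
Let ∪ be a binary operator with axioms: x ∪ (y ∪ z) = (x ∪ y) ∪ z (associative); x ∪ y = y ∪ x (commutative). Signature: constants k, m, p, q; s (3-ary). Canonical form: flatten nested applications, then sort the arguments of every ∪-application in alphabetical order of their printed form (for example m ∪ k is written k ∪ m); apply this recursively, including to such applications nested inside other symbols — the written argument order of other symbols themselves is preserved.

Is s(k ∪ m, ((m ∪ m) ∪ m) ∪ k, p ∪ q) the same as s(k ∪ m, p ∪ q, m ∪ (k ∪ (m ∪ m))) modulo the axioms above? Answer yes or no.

Left:  s(k ∪ m, ((m ∪ m) ∪ m) ∪ k, p ∪ q)
  Focus inside:  ((m ∪ m) ∪ m) ∪ k
  Merge nested applications:  m ∪ m ∪ m ∪ k
  Sort:  k ∪ m ∪ m ∪ m
  Rebuild:  s(k ∪ m, k ∪ m ∪ m ∪ m, p ∪ q)
Right:  s(k ∪ m, p ∪ q, m ∪ (k ∪ (m ∪ m)))
  Descend into:  m ∪ (k ∪ (m ∪ m))
  Flatten:  m ∪ k ∪ m ∪ m
  Order the arguments:  k ∪ m ∪ m ∪ m
  Put back:  s(k ∪ m, p ∪ q, k ∪ m ∪ m ∪ m)

Answer: no — s(k ∪ m, k ∪ m ∪ m ∪ m, p ∪ q) vs s(k ∪ m, p ∪ q, k ∪ m ∪ m ∪ m)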